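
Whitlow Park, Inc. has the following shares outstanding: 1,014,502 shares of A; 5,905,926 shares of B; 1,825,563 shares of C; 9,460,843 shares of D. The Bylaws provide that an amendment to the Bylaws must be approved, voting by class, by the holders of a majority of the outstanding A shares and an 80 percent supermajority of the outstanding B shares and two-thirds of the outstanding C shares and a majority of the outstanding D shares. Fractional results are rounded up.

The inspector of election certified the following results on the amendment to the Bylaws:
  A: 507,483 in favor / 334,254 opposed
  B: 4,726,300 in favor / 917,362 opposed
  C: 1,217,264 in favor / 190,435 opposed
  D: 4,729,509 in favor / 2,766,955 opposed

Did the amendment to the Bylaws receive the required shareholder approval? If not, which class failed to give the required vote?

Not approved — the D shares did not give the required vote.

A: a majority of 1014502 is 507252; 507,252 required, 507,483 in favor — approved.
B: 4/5 of 5905926 = 4724740.80, rounded up to 4724741; 4,724,741 required, 4,726,300 in favor — approved.
C: 2/3 of 1825563 = 1217042; 1,217,042 required, 1,217,264 in favor — approved.
D: a majority of 9460843 is 4730422; 4,730,422 required, 4,729,509 in favor — not approved.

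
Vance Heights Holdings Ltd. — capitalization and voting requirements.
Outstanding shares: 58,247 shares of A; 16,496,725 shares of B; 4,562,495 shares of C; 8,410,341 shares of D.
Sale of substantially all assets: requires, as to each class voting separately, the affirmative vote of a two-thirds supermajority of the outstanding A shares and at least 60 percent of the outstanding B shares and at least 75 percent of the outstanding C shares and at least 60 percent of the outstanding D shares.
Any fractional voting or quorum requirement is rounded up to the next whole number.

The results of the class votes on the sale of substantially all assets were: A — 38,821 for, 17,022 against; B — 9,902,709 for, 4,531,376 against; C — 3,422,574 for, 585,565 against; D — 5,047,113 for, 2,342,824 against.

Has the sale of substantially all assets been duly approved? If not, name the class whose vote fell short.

Not approved — the A shares did not give the required vote.

A: 2/3 of 58247 = 38831.33, rounded up to 38832; 38,832 required, 38,821 in favor — not approved.
B: 3/5 of 16496725 = 9898035; 9,898,035 required, 9,902,709 in favor — approved.
C: 3/4 of 4562495 = 3421871.25, rounded up to 3421872; 3,421,872 required, 3,422,574 in favor — approved.
D: 3/5 of 8410341 = 5046204.60, rounded up to 5046205; 5,046,205 required, 5,047,113 in favor — approved.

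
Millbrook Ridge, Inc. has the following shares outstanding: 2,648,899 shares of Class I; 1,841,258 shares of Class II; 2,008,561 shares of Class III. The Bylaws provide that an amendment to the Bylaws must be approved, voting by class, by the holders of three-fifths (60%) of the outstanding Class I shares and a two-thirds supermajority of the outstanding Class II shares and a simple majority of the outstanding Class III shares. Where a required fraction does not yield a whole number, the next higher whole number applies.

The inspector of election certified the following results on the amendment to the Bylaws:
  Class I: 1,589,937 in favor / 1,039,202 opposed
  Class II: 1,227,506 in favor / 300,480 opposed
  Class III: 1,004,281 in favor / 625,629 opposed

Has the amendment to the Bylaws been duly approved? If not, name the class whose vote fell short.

Class I: 3/5 of 2648899 = 1589339.40, rounded up to 1589340; 1,589,340 required, 1,589,937 in favor — approved.
Class II: 2/3 of 1841258 = 1227505.33, rounded up to 1227506; 1,227,506 required, 1,227,506 in favor — approved.
Class III: a majority of 2008561 is 1004281; 1,004,281 required, 1,004,281 in favor — approved.

Approved — every class gave the required vote.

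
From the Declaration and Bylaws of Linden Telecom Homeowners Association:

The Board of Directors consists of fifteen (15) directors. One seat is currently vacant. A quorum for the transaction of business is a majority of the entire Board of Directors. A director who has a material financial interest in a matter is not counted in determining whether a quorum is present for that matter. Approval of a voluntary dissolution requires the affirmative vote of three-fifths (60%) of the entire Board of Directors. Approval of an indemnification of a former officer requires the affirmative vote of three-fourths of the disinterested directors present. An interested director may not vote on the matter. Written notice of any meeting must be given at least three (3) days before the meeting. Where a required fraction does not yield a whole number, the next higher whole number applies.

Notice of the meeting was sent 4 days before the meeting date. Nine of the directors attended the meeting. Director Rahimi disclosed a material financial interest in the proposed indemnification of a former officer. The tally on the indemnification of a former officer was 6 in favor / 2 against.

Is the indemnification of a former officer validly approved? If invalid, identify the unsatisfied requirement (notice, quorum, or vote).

Valid — all requirements satisfied.

Notice: 4 days given; 3 required (4 ≥ 3). Satisfied.
Quorum: 9 present, but the 1 interested director does not count, leaving 8. Quorum is 8. Satisfied.
Vote: the indemnification of a former officer requires three-fourths of the disinterested directors present (9 − 1 = 8). 3/4 of 8 = 6, so 6 affirmative votes are needed; 6 voted in favor. Satisfied.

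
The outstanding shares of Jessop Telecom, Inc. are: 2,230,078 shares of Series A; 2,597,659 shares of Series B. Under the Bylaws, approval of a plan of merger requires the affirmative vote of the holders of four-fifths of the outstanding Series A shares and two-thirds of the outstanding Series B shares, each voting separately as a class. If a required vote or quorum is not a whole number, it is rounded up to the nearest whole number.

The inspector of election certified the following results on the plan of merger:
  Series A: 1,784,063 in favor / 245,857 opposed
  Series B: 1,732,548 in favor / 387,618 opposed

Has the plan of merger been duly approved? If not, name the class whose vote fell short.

Approved — every class gave the required vote.

Series A: 4/5 of 2230078 = 1784062.40, rounded up to 1784063; 1,784,063 required, 1,784,063 in favor — approved.
Series B: 2/3 of 2597659 = 1731772.67, rounded up to 1731773; 1,731,773 required, 1,732,548 in favor — approved.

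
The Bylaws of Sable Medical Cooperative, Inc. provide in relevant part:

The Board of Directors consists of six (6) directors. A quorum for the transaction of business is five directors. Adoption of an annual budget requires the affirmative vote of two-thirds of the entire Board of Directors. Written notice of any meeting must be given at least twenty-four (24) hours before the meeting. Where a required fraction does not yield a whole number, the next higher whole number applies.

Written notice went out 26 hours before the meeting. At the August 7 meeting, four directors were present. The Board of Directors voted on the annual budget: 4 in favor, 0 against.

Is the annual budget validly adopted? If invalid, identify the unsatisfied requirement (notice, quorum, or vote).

Invalid — quorum requirement not satisfied.

Notice: 26 hours given; 24 required (26 ≥ 24). Satisfied.
Quorum: 4 present; quorum is 5. Not satisfied.
Vote: the annual budget requires two-thirds of the entire Board of Directors (6). 2/3 of 6 = 4, so 4 affirmative votes are needed; 4 voted in favor. Satisfied. (Moot — without a quorum no business can be validly transacted.)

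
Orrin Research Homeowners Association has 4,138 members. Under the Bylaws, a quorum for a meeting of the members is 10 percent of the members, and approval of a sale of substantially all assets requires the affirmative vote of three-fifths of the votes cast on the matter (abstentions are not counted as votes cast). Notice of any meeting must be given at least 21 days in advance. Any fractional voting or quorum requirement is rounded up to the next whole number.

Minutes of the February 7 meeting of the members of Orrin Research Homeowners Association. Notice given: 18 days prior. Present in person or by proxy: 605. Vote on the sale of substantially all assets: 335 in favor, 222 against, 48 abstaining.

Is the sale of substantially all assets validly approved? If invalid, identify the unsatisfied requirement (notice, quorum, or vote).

Notice: 18 days given; 21 required. Not satisfied.
Quorum: 10% of 4,138 = 413.80, rounded up to 414; 605 present. Satisfied.
Vote: requires three-fifths of the votes cast (605 − 48 abstaining = 557); 3/5 of 557 = 334.20, rounded up to 335, so 335 needed; 335 in favor. Satisfied.

Invalid — notice requirement not satisfied.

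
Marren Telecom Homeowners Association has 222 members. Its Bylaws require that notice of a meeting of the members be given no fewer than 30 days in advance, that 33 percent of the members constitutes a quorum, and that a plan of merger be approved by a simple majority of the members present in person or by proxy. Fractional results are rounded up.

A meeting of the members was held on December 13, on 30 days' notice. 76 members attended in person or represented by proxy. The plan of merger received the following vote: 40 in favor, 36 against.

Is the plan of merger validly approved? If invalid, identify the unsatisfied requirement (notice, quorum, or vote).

Valid — all requirements satisfied.

Notice: 30 days given; 30 required. Satisfied.
Quorum: 33% of 222 = 73.26, rounded up to 74; 76 present. Satisfied.
Vote: requires a majority of those present (76); a majority of 76 is 39, so 39 needed; 40 in favor. Satisfied.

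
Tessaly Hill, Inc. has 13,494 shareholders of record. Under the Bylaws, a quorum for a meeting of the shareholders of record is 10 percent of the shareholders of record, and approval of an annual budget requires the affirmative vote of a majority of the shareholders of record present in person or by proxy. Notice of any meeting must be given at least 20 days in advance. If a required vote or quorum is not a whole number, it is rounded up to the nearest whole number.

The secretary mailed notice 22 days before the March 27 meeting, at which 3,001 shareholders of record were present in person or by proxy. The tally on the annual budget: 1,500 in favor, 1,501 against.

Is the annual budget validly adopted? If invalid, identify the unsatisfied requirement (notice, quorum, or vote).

Notice: 22 days given; 20 required. Satisfied.
Quorum: 10% of 13,494 = 1,349.40, rounded up to 1,350; 3,001 present. Satisfied.
Vote: requires a majority of those present (3,001); a majority of 3001 is 1501, so 1,501 needed; 1,500 in favor. Not satisfied.

Invalid — vote requirement not satisfied.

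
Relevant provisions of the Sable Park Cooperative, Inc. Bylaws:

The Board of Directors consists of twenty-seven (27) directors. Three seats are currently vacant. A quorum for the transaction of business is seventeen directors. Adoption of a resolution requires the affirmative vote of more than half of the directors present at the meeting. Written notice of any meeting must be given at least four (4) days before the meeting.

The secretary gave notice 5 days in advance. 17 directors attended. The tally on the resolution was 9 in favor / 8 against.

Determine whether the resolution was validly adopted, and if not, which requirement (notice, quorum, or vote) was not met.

Notice: 5 days given; 4 required (5 ≥ 4). Satisfied.
Quorum: 17 present; quorum is 17. Satisfied.
Vote: the resolution requires a majority of the directors present (17). A majority of 17 is 9, so 9 affirmative votes are needed; 9 voted in favor. Satisfied.

Valid — all requirements satisfied.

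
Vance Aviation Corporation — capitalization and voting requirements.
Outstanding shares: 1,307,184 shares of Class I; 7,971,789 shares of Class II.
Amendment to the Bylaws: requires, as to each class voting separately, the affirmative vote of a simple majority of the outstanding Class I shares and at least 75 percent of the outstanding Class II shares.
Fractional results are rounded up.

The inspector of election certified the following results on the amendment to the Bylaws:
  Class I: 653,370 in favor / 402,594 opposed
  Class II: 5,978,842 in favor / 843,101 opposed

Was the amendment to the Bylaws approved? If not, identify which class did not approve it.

Class I: a majority of 1307184 is 653593; 653,593 required, 653,370 in favor — not approved.
Class II: 3/4 of 7971789 = 5978841.75, rounded up to 5978842; 5,978,842 required, 5,978,842 in favor — approved.

Not approved — the Class I shares did not give the required vote.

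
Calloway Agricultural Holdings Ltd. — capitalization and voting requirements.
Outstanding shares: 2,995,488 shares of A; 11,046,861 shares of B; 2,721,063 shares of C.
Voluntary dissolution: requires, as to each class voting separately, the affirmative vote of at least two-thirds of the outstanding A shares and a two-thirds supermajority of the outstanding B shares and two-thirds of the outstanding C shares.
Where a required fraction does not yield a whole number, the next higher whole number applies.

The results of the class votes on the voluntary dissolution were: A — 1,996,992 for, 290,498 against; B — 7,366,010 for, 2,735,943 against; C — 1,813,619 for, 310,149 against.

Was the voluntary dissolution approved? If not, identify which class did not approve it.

Not approved — the C shares did not give the required vote.

A: 2/3 of 2995488 = 1996992; 1,996,992 required, 1,996,992 in favor — approved.
B: 2/3 of 11046861 = 7364574; 7,364,574 required, 7,366,010 in favor — approved.
C: 2/3 of 2721063 = 1814042; 1,814,042 required, 1,813,619 in favor — not approved.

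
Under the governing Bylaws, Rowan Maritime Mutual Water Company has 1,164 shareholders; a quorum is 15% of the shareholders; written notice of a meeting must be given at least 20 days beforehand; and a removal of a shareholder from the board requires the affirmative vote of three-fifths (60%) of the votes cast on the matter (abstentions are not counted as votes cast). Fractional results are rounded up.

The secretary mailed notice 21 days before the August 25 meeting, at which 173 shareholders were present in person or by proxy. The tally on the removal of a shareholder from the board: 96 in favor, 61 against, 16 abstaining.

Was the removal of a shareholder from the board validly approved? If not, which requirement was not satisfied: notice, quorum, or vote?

Invalid — quorum requirement not satisfied.

Notice: 21 days given; 20 required. Satisfied.
Quorum: 15% of 1,164 = 174.60, rounded up to 175; 173 present. Not satisfied.
Vote: requires three-fifths of the votes cast (173 − 16 abstaining = 157); 3/5 of 157 = 94.20, rounded up to 95, so 95 needed; 96 in favor. Satisfied.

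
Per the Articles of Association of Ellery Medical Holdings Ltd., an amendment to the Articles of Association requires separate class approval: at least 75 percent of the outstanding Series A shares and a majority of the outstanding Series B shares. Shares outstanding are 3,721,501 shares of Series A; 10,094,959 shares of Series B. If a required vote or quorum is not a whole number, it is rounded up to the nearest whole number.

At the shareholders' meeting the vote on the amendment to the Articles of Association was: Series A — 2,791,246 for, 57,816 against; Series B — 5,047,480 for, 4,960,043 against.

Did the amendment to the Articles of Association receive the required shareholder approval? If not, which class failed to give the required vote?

Series A: 3/4 of 3721501 = 2791125.75, rounded up to 2791126; 2,791,126 required, 2,791,246 in favor — approved.
Series B: a majority of 10094959 is 5047480; 5,047,480 required, 5,047,480 in favor — approved.

Approved — every class gave the required vote.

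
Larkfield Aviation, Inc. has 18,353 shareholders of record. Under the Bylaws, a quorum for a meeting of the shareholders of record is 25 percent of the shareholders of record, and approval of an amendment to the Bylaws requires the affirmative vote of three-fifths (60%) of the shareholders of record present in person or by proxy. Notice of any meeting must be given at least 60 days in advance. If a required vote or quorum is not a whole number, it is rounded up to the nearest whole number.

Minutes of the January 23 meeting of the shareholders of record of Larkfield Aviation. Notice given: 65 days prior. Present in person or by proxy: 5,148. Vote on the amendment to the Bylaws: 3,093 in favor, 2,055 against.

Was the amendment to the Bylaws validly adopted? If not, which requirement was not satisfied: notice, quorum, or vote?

Notice: 65 days given; 60 required. Satisfied.
Quorum: 25% of 18,353 = 4,588.25, rounded up to 4,589; 5,148 present. Satisfied.
Vote: requires three-fifths of those present (5,148); 3/5 of 5148 = 3088.80, rounded up to 3089, so 3,089 needed; 3,093 in favor. Satisfied.

Valid — all requirements satisfied.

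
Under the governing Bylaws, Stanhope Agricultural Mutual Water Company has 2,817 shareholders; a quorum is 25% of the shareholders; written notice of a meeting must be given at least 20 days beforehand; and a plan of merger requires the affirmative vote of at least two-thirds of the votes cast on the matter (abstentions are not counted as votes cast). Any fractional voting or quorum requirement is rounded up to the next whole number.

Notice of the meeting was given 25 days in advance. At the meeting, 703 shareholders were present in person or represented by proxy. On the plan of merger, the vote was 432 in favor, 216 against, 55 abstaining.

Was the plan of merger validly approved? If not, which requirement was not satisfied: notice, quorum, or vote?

Invalid — quorum requirement not satisfied.

Notice: 25 days given; 20 required. Satisfied.
Quorum: 25% of 2,817 = 704.25, rounded up to 705; 703 present. Not satisfied.
Vote: requires two-thirds of the votes cast (703 − 55 abstaining = 648); 2/3 of 648 = 432, so 432 needed; 432 in favor. Satisfied.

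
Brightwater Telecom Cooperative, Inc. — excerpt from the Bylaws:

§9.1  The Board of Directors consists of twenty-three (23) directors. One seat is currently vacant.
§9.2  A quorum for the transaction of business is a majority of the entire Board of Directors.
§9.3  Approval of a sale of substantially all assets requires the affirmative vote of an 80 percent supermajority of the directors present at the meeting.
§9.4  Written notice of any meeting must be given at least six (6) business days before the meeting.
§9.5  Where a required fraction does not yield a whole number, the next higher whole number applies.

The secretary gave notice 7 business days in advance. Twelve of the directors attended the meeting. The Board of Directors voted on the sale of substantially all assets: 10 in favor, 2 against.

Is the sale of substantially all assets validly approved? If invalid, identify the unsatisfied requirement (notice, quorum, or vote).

Valid — all requirements satisfied.

Notice: 7 business days given; 6 required (7 ≥ 6). Satisfied.
Quorum: 12 present; quorum is 12. Satisfied.
Vote: the sale of substantially all assets requires four-fifths of the directors present (12). 4/5 of 12 = 9.60, rounded up to 10, so 10 affirmative votes are needed; 10 voted in favor. Satisfied.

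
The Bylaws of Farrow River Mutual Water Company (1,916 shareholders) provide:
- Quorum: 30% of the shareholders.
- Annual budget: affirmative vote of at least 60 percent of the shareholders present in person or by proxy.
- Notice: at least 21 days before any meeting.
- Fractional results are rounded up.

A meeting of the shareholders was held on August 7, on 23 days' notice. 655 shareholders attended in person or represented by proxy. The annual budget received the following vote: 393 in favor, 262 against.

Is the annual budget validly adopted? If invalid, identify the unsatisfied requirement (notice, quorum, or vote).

Valid — all requirements satisfied.

Notice: 23 days given; 21 required. Satisfied.
Quorum: 30% of 1,916 = 574.80, rounded up to 575; 655 present. Satisfied.
Vote: requires three-fifths of those present (655); 3/5 of 655 = 393, so 393 needed; 393 in favor. Satisfied.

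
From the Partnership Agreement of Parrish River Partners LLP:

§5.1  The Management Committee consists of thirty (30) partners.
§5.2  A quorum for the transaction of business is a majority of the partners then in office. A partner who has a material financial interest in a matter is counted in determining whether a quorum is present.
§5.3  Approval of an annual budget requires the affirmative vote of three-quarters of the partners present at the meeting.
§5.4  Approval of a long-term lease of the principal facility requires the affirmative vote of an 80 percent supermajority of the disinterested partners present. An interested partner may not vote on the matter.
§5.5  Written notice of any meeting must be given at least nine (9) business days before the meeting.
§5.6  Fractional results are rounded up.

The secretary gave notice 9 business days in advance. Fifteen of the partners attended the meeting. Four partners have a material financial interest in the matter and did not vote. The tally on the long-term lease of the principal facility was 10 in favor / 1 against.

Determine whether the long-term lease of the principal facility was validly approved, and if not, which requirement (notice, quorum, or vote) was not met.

Notice: 9 business days given; 9 required (9 ≥ 9). Satisfied.
Quorum: 15 present (interested partners count toward quorum); quorum is 16. Not satisfied.
Vote: the long-term lease of the principal facility requires four-fifths of the disinterested partners present (15 − 4 = 11). 4/5 of 11 = 8.80, rounded up to 9, so 9 affirmative votes are needed; 10 voted in favor. Satisfied. (Moot — without a quorum no business can be validly transacted.)

Invalid — quorum requirement not satisfied.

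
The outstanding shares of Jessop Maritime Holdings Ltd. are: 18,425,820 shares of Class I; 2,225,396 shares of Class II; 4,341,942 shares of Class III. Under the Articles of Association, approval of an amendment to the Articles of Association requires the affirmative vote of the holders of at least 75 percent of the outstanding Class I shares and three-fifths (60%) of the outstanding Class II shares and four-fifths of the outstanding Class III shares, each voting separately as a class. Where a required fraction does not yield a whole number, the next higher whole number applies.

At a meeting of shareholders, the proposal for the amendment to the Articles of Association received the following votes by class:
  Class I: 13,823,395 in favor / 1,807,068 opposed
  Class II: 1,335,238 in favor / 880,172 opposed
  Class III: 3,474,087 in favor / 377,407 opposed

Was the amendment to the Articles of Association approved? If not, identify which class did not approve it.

Approved — every class gave the required vote.

Class I: 3/4 of 18425820 = 13819365; 13,819,365 required, 13,823,395 in favor — approved.
Class II: 3/5 of 2225396 = 1335237.60, rounded up to 1335238; 1,335,238 required, 1,335,238 in favor — approved.
Class III: 4/5 of 4341942 = 3473553.60, rounded up to 3473554; 3,473,554 required, 3,474,087 in favor — approved.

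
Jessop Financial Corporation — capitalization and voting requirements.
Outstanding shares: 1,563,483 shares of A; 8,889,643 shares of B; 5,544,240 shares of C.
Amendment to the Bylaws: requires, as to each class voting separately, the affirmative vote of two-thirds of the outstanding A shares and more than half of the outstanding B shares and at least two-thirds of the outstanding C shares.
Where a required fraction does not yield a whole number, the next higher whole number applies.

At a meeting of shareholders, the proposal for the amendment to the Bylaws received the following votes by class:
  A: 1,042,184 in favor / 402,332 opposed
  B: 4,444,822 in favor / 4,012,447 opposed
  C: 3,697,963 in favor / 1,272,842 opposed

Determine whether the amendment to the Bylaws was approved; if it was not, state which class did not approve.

Not approved — the A shares did not give the required vote.

A: 2/3 of 1563483 = 1042322; 1,042,322 required, 1,042,184 in favor — not approved.
B: a majority of 8889643 is 4444822; 4,444,822 required, 4,444,822 in favor — approved.
C: 2/3 of 5544240 = 3696160; 3,696,160 required, 3,697,963 in favor — approved.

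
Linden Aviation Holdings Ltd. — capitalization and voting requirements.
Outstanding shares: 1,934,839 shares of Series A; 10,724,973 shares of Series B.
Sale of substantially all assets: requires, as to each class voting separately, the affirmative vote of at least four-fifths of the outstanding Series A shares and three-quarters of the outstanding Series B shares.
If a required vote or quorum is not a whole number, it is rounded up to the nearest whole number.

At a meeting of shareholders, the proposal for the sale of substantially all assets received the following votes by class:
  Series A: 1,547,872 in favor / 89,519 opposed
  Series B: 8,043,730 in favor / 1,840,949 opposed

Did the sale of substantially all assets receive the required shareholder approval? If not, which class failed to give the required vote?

Series A: 4/5 of 1934839 = 1547871.20, rounded up to 1547872; 1,547,872 required, 1,547,872 in favor — approved.
Series B: 3/4 of 10724973 = 8043729.75, rounded up to 8043730; 8,043,730 required, 8,043,730 in favor — approved.

Approved — every class gave the required vote.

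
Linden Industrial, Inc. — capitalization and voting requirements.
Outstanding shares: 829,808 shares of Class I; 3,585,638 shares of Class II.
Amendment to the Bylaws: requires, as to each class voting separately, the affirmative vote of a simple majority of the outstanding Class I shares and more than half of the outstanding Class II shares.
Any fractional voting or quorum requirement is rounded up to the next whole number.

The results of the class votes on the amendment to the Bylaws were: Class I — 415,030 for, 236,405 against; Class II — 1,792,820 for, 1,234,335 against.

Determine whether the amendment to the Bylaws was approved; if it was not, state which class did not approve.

Class I: a majority of 829808 is 414905; 414,905 required, 415,030 in favor — approved.
Class II: a majority of 3585638 is 1792820; 1,792,820 required, 1,792,820 in favor — approved.

Approved — every class gave the required vote.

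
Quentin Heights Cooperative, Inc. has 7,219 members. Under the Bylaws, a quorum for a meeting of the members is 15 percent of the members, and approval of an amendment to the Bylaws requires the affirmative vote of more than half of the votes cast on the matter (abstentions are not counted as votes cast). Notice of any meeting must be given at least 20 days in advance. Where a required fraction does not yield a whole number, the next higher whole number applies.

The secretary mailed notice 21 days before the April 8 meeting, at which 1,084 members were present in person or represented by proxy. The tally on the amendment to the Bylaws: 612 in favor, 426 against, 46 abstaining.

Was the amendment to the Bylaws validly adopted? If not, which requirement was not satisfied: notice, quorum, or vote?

Notice: 21 days given; 20 required. Satisfied.
Quorum: 15% of 7,219 = 1,082.85, rounded up to 1,083; 1,084 present. Satisfied.
Vote: requires a majority of the votes cast (1,084 − 46 abstaining = 1,038); a majority of 1038 is 520, so 520 needed; 612 in favor. Satisfied.

Valid — all requirements satisfied.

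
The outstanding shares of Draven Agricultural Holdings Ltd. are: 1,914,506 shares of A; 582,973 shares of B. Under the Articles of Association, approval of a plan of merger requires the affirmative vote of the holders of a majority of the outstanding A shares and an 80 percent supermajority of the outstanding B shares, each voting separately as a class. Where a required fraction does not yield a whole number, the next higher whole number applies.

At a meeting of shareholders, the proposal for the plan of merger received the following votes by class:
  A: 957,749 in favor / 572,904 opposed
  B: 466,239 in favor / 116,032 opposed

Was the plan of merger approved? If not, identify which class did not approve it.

Not approved — the B shares did not give the required vote.

A: a majority of 1914506 is 957254; 957,254 required, 957,749 in favor — approved.
B: 4/5 of 582973 = 466378.40, rounded up to 466379; 466,379 required, 466,239 in favor — not approved.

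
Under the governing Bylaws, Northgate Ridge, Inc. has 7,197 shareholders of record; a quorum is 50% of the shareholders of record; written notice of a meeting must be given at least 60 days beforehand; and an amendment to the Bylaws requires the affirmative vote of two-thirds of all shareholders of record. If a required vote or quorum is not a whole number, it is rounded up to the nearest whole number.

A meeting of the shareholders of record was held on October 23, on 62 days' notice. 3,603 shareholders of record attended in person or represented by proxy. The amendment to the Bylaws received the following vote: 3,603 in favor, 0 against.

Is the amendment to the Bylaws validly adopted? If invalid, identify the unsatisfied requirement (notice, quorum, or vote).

Invalid — vote requirement not satisfied.

Notice: 62 days given; 60 required. Satisfied.
Quorum: 50% of 7,197 = 3,598.50, rounded up to 3,599; 3,603 present. Satisfied.
Vote: requires two-thirds of all shareholders of record (7,197); 2/3 of 7197 = 4798, so 4,798 needed; 3,603 in favor. Not satisfied.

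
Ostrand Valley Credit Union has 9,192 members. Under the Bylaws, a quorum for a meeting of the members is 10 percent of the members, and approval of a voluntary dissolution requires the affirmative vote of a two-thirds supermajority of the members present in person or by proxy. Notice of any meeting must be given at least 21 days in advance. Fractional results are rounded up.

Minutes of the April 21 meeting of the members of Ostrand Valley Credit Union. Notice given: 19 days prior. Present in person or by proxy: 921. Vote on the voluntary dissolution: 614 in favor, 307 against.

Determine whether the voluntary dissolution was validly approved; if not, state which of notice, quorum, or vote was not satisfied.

Notice: 19 days given; 21 required. Not satisfied.
Quorum: 10% of 9,192 = 919.20, rounded up to 920; 921 present. Satisfied.
Vote: requires two-thirds of those present (921); 2/3 of 921 = 614, so 614 needed; 614 in favor. Satisfied.

Invalid — notice requirement not satisfied.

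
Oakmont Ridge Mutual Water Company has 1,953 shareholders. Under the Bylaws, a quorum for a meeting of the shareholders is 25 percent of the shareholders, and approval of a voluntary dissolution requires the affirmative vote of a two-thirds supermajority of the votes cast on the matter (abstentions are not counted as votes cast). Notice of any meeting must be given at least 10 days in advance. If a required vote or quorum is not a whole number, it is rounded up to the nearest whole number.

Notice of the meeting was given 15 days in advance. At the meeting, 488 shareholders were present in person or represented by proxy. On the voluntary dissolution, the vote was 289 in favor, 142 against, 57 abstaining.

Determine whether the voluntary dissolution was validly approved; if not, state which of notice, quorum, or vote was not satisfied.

Invalid — quorum requirement not satisfied.

Notice: 15 days given; 10 required. Satisfied.
Quorum: 25% of 1,953 = 488.25, rounded up to 489; 488 present. Not satisfied.
Vote: requires two-thirds of the votes cast (488 − 57 abstaining = 431); 2/3 of 431 = 287.33, rounded up to 288, so 288 needed; 289 in favor. Satisfied.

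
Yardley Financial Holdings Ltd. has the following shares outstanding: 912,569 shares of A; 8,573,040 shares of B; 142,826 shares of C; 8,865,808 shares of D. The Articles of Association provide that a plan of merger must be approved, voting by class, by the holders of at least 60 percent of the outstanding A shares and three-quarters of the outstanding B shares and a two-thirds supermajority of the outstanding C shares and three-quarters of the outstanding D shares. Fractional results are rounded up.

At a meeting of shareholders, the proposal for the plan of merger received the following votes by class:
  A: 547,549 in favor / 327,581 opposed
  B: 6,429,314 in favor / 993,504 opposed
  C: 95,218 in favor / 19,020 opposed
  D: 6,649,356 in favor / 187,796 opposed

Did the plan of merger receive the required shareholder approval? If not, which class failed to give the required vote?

A: 3/5 of 912569 = 547541.40, rounded up to 547542; 547,542 required, 547,549 in favor — approved.
B: 3/4 of 8573040 = 6429780; 6,429,780 required, 6,429,314 in favor — not approved.
C: 2/3 of 142826 = 95217.33, rounded up to 95218; 95,218 required, 95,218 in favor — approved.
D: 3/4 of 8865808 = 6649356; 6,649,356 required, 6,649,356 in favor — approved.

Not approved — the B shares did not give the required vote.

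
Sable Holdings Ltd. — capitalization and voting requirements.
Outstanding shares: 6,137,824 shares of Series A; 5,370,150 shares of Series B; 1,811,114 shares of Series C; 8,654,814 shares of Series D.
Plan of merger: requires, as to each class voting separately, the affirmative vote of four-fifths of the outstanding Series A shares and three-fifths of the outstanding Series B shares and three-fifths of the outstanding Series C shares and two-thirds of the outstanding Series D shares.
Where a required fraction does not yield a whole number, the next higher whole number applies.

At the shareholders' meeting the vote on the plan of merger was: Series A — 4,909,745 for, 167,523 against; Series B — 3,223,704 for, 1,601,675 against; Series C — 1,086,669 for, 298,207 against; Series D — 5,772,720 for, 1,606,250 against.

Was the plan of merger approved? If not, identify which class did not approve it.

Not approved — the Series A shares did not give the required vote.

Series A: 4/5 of 6137824 = 4910259.20, rounded up to 4910260; 4,910,260 required, 4,909,745 in favor — not approved.
Series B: 3/5 of 5370150 = 3222090; 3,222,090 required, 3,223,704 in favor — approved.
Series C: 3/5 of 1811114 = 1086668.40, rounded up to 1086669; 1,086,669 required, 1,086,669 in favor — approved.
Series D: 2/3 of 8654814 = 5769876; 5,769,876 required, 5,772,720 in favor — approved.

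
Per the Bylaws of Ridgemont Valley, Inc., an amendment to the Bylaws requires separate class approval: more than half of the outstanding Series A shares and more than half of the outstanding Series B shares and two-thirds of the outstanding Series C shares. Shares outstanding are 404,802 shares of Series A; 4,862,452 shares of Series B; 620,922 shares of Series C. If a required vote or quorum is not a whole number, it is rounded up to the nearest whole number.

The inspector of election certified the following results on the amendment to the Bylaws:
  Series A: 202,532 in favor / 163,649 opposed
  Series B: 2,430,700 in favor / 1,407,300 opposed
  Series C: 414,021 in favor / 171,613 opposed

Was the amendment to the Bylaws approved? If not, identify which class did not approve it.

Series A: a majority of 404802 is 202402; 202,402 required, 202,532 in favor — approved.
Series B: a majority of 4862452 is 2431227; 2,431,227 required, 2,430,700 in favor — not approved.
Series C: 2/3 of 620922 = 413948; 413,948 required, 414,021 in favor — approved.

Not approved — the Series B shares did not give the required vote.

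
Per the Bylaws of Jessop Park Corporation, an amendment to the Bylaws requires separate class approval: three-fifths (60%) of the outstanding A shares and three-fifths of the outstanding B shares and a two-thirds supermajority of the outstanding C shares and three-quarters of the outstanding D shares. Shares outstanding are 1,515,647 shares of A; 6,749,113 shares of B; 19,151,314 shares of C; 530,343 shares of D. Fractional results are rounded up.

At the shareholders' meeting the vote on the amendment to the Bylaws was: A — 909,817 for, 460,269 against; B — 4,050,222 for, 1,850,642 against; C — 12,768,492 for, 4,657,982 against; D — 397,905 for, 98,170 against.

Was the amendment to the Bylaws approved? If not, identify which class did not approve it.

Approved — every class gave the required vote.

A: 3/5 of 1515647 = 909388.20, rounded up to 909389; 909,389 required, 909,817 in favor — approved.
B: 3/5 of 6749113 = 4049467.80, rounded up to 4049468; 4,049,468 required, 4,050,222 in favor — approved.
C: 2/3 of 19151314 = 12767542.67, rounded up to 12767543; 12,767,543 required, 12,768,492 in favor — approved.
D: 3/4 of 530343 = 397757.25, rounded up to 397758; 397,758 required, 397,905 in favor — approved.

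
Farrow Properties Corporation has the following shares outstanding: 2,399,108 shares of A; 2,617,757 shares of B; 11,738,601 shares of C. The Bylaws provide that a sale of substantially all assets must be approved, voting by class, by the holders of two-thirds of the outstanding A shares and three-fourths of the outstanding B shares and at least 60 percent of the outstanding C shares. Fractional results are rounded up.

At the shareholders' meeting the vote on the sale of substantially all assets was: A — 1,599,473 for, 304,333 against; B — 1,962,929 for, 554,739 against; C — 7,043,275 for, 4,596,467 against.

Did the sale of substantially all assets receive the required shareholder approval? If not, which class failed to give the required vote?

A: 2/3 of 2399108 = 1599405.33, rounded up to 1599406; 1,599,406 required, 1,599,473 in favor — approved.
B: 3/4 of 2617757 = 1963317.75, rounded up to 1963318; 1,963,318 required, 1,962,929 in favor — not approved.
C: 3/5 of 11738601 = 7043160.60, rounded up to 7043161; 7,043,161 required, 7,043,275 in favor — approved.

Not approved — the B shares did not give the required vote.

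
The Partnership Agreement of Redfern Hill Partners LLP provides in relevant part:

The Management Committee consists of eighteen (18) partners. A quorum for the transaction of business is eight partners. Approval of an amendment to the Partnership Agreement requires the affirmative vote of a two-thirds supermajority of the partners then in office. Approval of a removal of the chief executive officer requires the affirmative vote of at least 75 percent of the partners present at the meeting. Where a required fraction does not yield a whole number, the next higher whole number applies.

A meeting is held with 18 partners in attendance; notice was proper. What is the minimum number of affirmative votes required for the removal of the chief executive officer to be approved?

The removal of the chief executive officer requires three-fourths of the partners present (18).
3/4 of 18 = 13.50, rounded up to 14.

14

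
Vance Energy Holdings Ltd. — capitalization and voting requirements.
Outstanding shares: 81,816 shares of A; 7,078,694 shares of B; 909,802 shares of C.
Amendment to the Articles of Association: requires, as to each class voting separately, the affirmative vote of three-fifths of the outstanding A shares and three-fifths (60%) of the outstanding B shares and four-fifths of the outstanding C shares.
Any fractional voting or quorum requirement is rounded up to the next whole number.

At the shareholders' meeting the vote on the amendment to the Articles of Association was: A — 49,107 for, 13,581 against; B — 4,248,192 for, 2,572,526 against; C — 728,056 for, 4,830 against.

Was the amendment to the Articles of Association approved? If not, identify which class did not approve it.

Approved — every class gave the required vote.

A: 3/5 of 81816 = 49089.60, rounded up to 49090; 49,090 required, 49,107 in favor — approved.
B: 3/5 of 7078694 = 4247216.40, rounded up to 4247217; 4,247,217 required, 4,248,192 in favor — approved.
C: 4/5 of 909802 = 727841.60, rounded up to 727842; 727,842 required, 728,056 in favor — approved.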